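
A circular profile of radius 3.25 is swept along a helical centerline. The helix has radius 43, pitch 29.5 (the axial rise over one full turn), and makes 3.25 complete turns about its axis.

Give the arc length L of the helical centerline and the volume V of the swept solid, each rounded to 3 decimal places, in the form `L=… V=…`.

2πR = 2π·43 = 270.176968
per-turn = √(270.176968² + 29.5²) = √(72995.5942 + 870.25) = √73865.8442 = 271.782715
L = 3.25 × 271.782715 = 883.293824
V = π·3.25² × L = 33.183072 × 883.293824 = 29310.402903

L=883.294 V=29310.403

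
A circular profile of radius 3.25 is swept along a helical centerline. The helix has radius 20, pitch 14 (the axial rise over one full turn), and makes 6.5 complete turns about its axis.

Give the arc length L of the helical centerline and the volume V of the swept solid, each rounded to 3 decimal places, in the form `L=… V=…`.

L=821.868 V=27272.090

2πR = 2π·20 = 125.663706
per-turn = √(125.663706² + 14²) = √(15791.3670 + 196) = √15987.3670 = 126.441160
L = 6.5 × 126.441160 = 821.867543
V = π·3.25² × L = 33.183072 × 821.867543 = 27272.090171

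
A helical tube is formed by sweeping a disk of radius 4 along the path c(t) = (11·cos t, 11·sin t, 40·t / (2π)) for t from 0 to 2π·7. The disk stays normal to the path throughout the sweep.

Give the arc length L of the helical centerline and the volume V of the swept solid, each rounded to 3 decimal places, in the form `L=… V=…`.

2πR = 2π·11 = 69.115038
per-turn = √(69.115038² + 40²) = √(4776.8885 + 1600) = √6376.8885 = 79.855423
L = 7 × 79.855423 = 558.987959
V = π·4² × L = 50.265482 × 558.987959 = 28097.799432

L=558.988 V=28097.799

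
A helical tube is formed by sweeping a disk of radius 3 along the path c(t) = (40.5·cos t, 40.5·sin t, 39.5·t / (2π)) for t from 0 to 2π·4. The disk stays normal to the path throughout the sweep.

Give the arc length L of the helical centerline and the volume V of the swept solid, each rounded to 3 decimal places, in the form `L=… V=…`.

2πR = 2π·40.5 = 254.469005
per-turn = √(254.469005² + 39.5²) = √(64754.4745 + 1560.25) = √66314.7245 = 257.516455
L = 4 × 257.516455 = 1030.065819
V = π·3² × L = 28.274334 × 1030.065819 = 29124.424889

L=1030.066 V=29124.425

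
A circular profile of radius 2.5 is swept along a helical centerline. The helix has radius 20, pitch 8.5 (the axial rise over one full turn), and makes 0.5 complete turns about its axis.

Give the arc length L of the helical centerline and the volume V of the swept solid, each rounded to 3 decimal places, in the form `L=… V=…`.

L=62.975 V=1236.520

2πR = 2π·20 = 125.663706
per-turn = √(125.663706² + 8.5²) = √(15791.3670 + 72.25) = √15863.6170 = 125.950852
L = 0.5 × 125.950852 = 62.975426
V = π·2.5² × L = 19.634954 × 62.975426 = 1236.519595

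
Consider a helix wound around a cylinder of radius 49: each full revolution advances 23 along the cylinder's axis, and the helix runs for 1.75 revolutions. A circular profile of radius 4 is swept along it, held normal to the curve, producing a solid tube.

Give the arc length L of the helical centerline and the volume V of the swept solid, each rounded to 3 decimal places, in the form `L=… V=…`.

L=540.284 V=27157.661

2πR = 2π·49 = 307.876080
per-turn = √(307.876080² + 23²) = √(94787.6807 + 529) = √95316.6807 = 308.733997
L = 1.75 × 308.733997 = 540.284494
V = π·4² × L = 50.265482 × 540.284494 = 27157.660759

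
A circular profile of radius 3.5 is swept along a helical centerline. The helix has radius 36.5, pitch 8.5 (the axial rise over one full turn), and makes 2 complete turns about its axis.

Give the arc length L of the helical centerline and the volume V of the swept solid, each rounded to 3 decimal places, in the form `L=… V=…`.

L=458.987 V=17663.907

2πR = 2π·36.5 = 229.336264
per-turn = √(229.336264² + 8.5²) = √(52595.1219 + 72.25) = √52667.3719 = 229.493729
L = 2 × 229.493729 = 458.987459
V = π·3.5² × L = 38.484510 × 458.987459 = 17663.907454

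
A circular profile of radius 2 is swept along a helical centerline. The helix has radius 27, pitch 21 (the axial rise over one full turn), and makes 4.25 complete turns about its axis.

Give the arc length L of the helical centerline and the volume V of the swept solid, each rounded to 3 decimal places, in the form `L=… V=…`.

L=726.499 V=9129.450

2πR = 2π·27 = 169.646003
per-turn = √(169.646003² + 21²) = √(28779.7664 + 441) = √29220.7664 = 170.940827
L = 4.25 × 170.940827 = 726.498516
V = π·2² × L = 12.566371 × 726.498516 = 9129.449602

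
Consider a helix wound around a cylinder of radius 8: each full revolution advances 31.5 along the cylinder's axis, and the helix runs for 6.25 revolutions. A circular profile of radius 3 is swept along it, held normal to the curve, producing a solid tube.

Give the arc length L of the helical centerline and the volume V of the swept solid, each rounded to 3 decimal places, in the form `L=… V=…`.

L=370.750 V=10482.719

2πR = 2π·8 = 50.265482
per-turn = √(50.265482² + 31.5²) = √(2526.6187 + 992.25) = √3518.8687 = 59.320053
L = 6.25 × 59.320053 = 370.750333
V = π·3² × L = 28.274334 × 370.750333 = 10482.718710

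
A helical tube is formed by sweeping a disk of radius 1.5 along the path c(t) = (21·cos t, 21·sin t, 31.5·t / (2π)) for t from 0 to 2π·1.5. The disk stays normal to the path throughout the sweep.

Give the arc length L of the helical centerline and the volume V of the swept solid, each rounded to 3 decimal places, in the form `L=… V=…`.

L=203.482 V=1438.331

2πR = 2π·21 = 131.946891
per-turn = √(131.946891² + 31.5²) = √(17409.9822 + 992.25) = √18402.2322 = 135.654827
L = 1.5 × 135.654827 = 203.482241
V = π·1.5² × L = 7.068583 × 203.482241 = 1438.331205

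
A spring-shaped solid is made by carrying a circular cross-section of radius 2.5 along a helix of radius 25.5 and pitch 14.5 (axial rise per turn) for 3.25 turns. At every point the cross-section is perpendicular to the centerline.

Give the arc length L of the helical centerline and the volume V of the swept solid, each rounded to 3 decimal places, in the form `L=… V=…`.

2πR = 2π·25.5 = 160.221225
per-turn = √(160.221225² + 14.5²) = √(25670.8410 + 210.25) = √25881.0910 = 160.876011
L = 3.25 × 160.876011 = 522.847037
V = π·2.5² × L = 19.634954 × 522.847037 = 10266.077567

L=522.847 V=10266.078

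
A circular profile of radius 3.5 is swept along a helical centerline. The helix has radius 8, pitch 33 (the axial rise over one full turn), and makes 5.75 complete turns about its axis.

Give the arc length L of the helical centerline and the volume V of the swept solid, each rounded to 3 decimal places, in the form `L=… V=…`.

L=345.748 V=13305.926

2πR = 2π·8 = 50.265482
per-turn = √(50.265482² + 33²) = √(2526.6187 + 1089) = √3615.6187 = 60.130015
L = 5.75 × 60.130015 = 345.747587
V = π·3.5² × L = 38.484510 × 345.747587 = 13305.926485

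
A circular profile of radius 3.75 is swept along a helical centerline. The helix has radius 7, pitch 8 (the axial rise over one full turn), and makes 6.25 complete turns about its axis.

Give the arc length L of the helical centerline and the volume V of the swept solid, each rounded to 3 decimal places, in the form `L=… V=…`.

2πR = 2π·7 = 43.982297
per-turn = √(43.982297² + 8²) = √(1934.4425 + 64) = √1998.4425 = 44.703942
L = 6.25 × 44.703942 = 279.399640
V = π·3.75² × L = 44.178647 × 279.399640 = 12343.497970

L=279.400 V=12343.498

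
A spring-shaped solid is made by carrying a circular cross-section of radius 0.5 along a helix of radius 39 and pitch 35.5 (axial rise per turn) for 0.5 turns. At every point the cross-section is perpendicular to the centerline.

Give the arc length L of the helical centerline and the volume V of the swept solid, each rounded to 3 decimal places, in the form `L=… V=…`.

L=123.801 V=97.233

2πR = 2π·39 = 245.044227
per-turn = √(245.044227² + 35.5²) = √(60046.6732 + 1260.25) = √61306.9232 = 247.602349
L = 0.5 × 247.602349 = 123.801174
V = π·0.5² × L = 0.785398 × 123.801174 = 97.233215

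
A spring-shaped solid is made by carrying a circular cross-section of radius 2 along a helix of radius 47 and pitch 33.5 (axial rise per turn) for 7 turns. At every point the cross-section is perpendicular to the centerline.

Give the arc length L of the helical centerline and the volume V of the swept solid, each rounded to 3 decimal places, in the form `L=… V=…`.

L=2080.426 V=26143.408

2πR = 2π·47 = 295.309709
per-turn = √(295.309709² + 33.5²) = √(87207.8245 + 1122.25) = √88330.0745 = 297.203759
L = 7 × 297.203759 = 2080.426314
V = π·2² × L = 12.566371 × 2080.426314 = 26143.408103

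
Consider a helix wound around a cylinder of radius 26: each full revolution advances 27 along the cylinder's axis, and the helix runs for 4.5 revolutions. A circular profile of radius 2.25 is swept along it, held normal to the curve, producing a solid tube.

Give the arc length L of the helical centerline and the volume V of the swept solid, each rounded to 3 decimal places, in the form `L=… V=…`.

L=745.106 V=11850.392

2πR = 2π·26 = 163.362818
per-turn = √(163.362818² + 27²) = √(26687.4103 + 729) = √27416.4103 = 165.579015
L = 4.5 × 165.579015 = 745.105569
V = π·2.25² × L = 15.904313 × 745.105569 = 11850.392041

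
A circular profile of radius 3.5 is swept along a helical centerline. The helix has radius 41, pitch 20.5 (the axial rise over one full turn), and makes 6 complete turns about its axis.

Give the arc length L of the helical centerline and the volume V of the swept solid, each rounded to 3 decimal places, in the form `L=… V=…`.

2πR = 2π·41 = 257.610598
per-turn = √(257.610598² + 20.5²) = √(66363.2200 + 420.25) = √66783.4700 = 258.424979
L = 6 × 258.424979 = 1550.549877
V = π·3.5² × L = 38.484510 × 1550.549877 = 59672.152241

L=1550.550 V=59672.152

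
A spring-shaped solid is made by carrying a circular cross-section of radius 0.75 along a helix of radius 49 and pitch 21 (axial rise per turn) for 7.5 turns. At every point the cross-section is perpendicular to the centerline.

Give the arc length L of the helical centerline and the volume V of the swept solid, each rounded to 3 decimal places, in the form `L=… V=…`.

L=2314.436 V=4089.946

2πR = 2π·49 = 307.876080
per-turn = √(307.876080² + 21²) = √(94787.6807 + 441) = √95228.6807 = 308.591446
L = 7.5 × 308.591446 = 2314.435847
V = π·0.75² × L = 1.767146 × 2314.435847 = 4089.945742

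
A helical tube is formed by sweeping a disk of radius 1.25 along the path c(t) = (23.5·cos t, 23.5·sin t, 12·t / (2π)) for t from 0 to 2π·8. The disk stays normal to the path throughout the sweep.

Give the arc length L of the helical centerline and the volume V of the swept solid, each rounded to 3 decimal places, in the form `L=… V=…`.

2πR = 2π·23.5 = 147.654855
per-turn = √(147.654855² + 12²) = √(21801.9561 + 144) = √21945.9561 = 148.141676
L = 8 × 148.141676 = 1185.133407
V = π·1.25² × L = 4.908739 × 1185.133407 = 5817.510007

L=1185.133 V=5817.510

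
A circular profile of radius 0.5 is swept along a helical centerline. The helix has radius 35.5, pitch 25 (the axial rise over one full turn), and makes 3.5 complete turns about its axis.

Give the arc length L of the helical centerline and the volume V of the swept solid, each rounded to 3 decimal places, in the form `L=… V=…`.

2πR = 2π·35.5 = 223.053078
per-turn = √(223.053078² + 25²) = √(49752.6758 + 625) = √50377.6758 = 224.449718
L = 3.5 × 224.449718 = 785.574012
V = π·0.5² × L = 0.785398 × 785.574012 = 616.988386

L=785.574 V=616.988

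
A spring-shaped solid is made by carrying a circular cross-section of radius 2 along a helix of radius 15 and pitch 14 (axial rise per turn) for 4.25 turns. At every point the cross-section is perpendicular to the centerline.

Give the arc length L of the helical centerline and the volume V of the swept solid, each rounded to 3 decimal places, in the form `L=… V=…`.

2πR = 2π·15 = 94.247780
per-turn = √(94.247780² + 14²) = √(8882.6440 + 196) = √9078.6440 = 95.281918
L = 4.25 × 95.281918 = 404.948153
V = π·2² × L = 12.566371 × 404.948153 = 5088.728569

L=404.948 V=5088.729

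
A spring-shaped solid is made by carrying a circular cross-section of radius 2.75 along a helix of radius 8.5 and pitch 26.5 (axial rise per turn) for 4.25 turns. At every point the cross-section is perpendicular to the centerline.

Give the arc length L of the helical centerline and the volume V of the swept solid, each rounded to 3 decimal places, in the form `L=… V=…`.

L=253.386 V=6020.013

2πR = 2π·8.5 = 53.407075
per-turn = √(53.407075² + 26.5²) = √(2852.3157 + 702.25) = √3554.5657 = 59.620178
L = 4.25 × 59.620178 = 253.385758
V = π·2.75² × L = 23.758294 × 253.385758 = 6020.013450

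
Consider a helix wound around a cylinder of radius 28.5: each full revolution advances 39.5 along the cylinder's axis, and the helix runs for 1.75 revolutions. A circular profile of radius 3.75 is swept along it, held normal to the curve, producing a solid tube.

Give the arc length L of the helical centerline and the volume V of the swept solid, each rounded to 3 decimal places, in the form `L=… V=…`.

L=320.907 V=14177.247

2πR = 2π·28.5 = 179.070781
per-turn = √(179.070781² + 39.5²) = √(32066.3447 + 1560.25) = √33626.5947 = 183.375556
L = 1.75 × 183.375556 = 320.907224
V = π·3.75² × L = 44.178647 × 320.907224 = 14177.246859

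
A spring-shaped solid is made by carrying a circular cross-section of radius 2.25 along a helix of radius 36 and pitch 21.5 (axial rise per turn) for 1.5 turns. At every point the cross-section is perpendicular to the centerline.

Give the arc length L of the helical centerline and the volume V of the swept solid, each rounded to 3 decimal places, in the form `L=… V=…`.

L=340.821 V=5420.528

2πR = 2π·36 = 226.194671
per-turn = √(226.194671² + 21.5²) = √(51164.0292 + 462.25) = √51626.2792 = 227.214170
L = 1.5 × 227.214170 = 340.821256
V = π·2.25² × L = 15.904313 × 340.821256 = 5420.527860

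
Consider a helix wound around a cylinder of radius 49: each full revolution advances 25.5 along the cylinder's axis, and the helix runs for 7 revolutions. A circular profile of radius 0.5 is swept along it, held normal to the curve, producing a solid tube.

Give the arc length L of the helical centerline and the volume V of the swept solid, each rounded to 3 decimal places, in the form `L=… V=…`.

L=2162.512 V=1698.433

2πR = 2π·49 = 307.876080
per-turn = √(307.876080² + 25.5²) = √(94787.6807 + 650.25) = √95437.9307 = 308.930301
L = 7 × 308.930301 = 2162.512105
V = π·0.5² × L = 0.785398 × 2162.512105 = 1698.433035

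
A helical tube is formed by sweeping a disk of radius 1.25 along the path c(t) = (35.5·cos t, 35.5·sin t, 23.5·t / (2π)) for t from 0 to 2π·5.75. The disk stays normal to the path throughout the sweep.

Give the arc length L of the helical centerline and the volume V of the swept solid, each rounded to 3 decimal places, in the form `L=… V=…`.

2πR = 2π·35.5 = 223.053078
per-turn = √(223.053078² + 23.5²) = √(49752.6758 + 552.25) = √50304.9258 = 224.287596
L = 5.75 × 224.287596 = 1289.653678
V = π·1.25² × L = 4.908739 × 1289.653678 = 6330.572688

L=1289.654 V=6330.573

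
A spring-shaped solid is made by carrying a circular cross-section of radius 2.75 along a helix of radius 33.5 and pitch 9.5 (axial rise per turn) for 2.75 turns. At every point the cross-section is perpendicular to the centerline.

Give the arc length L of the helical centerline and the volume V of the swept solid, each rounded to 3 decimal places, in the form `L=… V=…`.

2πR = 2π·33.5 = 210.486708
per-turn = √(210.486708² + 9.5²) = √(44304.6542 + 90.25) = √44394.9042 = 210.700983
L = 2.75 × 210.700983 = 579.427703
V = π·2.75² × L = 23.758294 × 579.427703 = 13766.213970

L=579.428 V=13766.214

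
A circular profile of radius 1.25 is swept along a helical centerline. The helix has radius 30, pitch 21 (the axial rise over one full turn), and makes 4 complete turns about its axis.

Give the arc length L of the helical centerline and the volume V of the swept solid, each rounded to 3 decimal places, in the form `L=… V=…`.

2πR = 2π·30 = 188.495559
per-turn = √(188.495559² + 21²) = √(35530.5758 + 441) = √35971.5758 = 189.661741
L = 4 × 189.661741 = 758.646962
V = π·1.25² × L = 4.908739 × 758.646962 = 3723.999568

L=758.647 V=3724.000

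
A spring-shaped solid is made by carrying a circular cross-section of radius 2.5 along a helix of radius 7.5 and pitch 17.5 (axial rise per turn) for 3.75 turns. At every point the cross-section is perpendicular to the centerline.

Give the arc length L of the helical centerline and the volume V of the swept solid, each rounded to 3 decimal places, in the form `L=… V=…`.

2πR = 2π·7.5 = 47.123890
per-turn = √(47.123890² + 17.5²) = √(2220.6610 + 306.25) = √2526.9110 = 50.268390
L = 3.75 × 50.268390 = 188.506461
V = π·2.5² × L = 19.634954 × 188.506461 = 3701.315704

L=188.506 V=3701.316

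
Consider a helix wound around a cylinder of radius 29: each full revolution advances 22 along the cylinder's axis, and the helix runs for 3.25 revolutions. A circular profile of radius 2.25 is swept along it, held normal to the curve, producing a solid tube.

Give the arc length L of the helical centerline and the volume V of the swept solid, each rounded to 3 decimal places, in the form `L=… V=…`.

L=596.491 V=9486.779

2πR = 2π·29 = 182.212374
per-turn = √(182.212374² + 22²) = √(33201.3492 + 484) = √33685.3492 = 183.535689
L = 3.25 × 183.535689 = 596.490990
V = π·2.25² × L = 15.904313 × 596.490990 = 9486.779290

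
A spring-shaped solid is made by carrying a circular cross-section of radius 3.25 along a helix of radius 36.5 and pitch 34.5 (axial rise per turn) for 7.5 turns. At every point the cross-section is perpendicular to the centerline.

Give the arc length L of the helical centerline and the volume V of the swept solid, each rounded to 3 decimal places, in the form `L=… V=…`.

2πR = 2π·36.5 = 229.336264
per-turn = √(229.336264² + 34.5²) = √(52595.1219 + 1190.25) = √53785.3719 = 231.916735
L = 7.5 × 231.916735 = 1739.375511
V = π·3.25² × L = 33.183072 × 1739.375511 = 57717.823504

L=1739.376 V=57717.824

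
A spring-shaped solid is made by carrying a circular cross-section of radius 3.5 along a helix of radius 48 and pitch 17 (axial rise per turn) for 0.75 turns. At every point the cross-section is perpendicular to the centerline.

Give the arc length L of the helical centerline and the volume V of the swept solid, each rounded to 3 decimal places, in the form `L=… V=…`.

L=226.554 V=8718.809

2πR = 2π·48 = 301.592895
per-turn = √(301.592895² + 17²) = √(90958.2742 + 289) = √91247.2742 = 302.071637
L = 0.75 × 302.071637 = 226.553728
V = π·3.5² × L = 38.484510 × 226.553728 = 8718.809216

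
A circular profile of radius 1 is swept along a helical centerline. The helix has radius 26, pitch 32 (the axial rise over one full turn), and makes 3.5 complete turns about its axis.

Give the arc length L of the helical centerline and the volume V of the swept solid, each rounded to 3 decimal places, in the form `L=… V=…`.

2πR = 2π·26 = 163.362818
per-turn = √(163.362818² + 32²) = √(26687.4103 + 1024) = √27711.4103 = 166.467445
L = 3.5 × 166.467445 = 582.636058
V = π·1² × L = 3.141593 × 582.636058 = 1830.405160

L=582.636 V=1830.405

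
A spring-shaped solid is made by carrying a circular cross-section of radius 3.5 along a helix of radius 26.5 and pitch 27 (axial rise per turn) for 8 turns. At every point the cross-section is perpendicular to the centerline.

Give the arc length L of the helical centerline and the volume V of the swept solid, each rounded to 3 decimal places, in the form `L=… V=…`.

L=1349.435 V=51932.333

2πR = 2π·26.5 = 166.504411
per-turn = √(166.504411² + 27²) = √(27723.7188 + 729) = √28452.7188 = 168.679337
L = 8 × 168.679337 = 1349.434697
V = π·3.5² × L = 38.484510 × 1349.434697 = 51932.333090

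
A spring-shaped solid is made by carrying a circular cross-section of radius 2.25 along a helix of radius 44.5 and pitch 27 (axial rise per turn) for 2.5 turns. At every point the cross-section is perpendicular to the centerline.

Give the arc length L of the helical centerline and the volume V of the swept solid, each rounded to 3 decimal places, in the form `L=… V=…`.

L=702.256 V=11168.898

2πR = 2π·44.5 = 279.601746
per-turn = √(279.601746² + 27²) = √(78177.1365 + 729) = √78906.1365 = 280.902361
L = 2.5 × 280.902361 = 702.255903
V = π·2.25² × L = 15.904313 × 702.255903 = 11168.897548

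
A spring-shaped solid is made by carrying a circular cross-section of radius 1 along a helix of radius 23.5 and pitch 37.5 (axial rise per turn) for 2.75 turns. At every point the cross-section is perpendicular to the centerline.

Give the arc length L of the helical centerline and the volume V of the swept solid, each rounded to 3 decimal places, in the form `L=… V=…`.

2πR = 2π·23.5 = 147.654855
per-turn = √(147.654855² + 37.5²) = √(21801.9561 + 1406.25) = √23208.2061 = 152.342398
L = 2.75 × 152.342398 = 418.941594
V = π·1² × L = 3.141593 × 418.941594 = 1316.143833

L=418.942 V=1316.144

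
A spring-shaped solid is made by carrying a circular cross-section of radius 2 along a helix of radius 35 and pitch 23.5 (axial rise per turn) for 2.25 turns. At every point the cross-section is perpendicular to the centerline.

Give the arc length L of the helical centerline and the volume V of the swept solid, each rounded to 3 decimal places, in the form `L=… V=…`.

L=497.618 V=6253.252

2πR = 2π·35 = 219.911486
per-turn = √(219.911486² + 23.5²) = √(48361.0616 + 552.25) = √48913.3116 = 221.163540
L = 2.25 × 221.163540 = 497.617966
V = π·2² × L = 12.566371 × 497.617966 = 6253.251782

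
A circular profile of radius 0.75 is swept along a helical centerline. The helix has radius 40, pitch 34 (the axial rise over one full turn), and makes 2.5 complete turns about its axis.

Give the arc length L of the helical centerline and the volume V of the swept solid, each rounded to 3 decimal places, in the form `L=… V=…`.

L=634.042 V=1120.445

2πR = 2π·40 = 251.327412
per-turn = √(251.327412² + 34²) = √(63165.4682 + 1156) = √64321.4682 = 253.616774
L = 2.5 × 253.616774 = 634.041936
V = π·0.75² × L = 1.767146 × 634.041936 = 1120.444586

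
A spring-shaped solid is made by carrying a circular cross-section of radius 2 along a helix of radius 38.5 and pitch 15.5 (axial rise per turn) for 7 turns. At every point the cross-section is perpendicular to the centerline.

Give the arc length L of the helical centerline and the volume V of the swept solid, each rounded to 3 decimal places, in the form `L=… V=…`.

L=1696.791 V=21322.504

2πR = 2π·38.5 = 241.902634
per-turn = √(241.902634² + 15.5²) = √(58516.8845 + 240.25) = √58757.1345 = 242.398710
L = 7 × 242.398710 = 1696.790968
V = π·2² × L = 12.566371 × 1696.790968 = 21322.504163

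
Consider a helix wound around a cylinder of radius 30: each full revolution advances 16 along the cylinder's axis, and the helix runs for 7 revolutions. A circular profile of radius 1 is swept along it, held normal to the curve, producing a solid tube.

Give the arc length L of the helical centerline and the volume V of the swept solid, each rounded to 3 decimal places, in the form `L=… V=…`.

2πR = 2π·30 = 188.495559
per-turn = √(188.495559² + 16²) = √(35530.5758 + 256) = √35786.5758 = 189.173402
L = 7 × 189.173402 = 1324.213811
V = π·1² × L = 3.141593 × 1324.213811 = 4160.140379

L=1324.214 V=4160.140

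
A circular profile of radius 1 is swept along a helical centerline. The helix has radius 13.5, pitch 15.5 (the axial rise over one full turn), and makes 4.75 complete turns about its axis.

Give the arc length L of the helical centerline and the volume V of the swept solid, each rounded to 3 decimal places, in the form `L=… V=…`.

L=409.581 V=1286.736

2πR = 2π·13.5 = 84.823002
per-turn = √(84.823002² + 15.5²) = √(7194.9416 + 240.25) = √7435.1916 = 86.227557
L = 4.75 × 86.227557 = 409.580896
V = π·1² × L = 3.141593 × 409.580896 = 1286.736335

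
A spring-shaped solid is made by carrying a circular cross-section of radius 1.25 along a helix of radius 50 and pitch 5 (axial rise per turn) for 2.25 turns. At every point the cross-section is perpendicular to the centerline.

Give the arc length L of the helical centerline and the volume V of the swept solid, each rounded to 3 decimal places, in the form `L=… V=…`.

2πR = 2π·50 = 314.159265
per-turn = √(314.159265² + 5²) = √(98696.0440 + 25) = √98721.0440 = 314.199052
L = 2.25 × 314.199052 = 706.947866
V = π·1.25² × L = 4.908739 × 706.947866 = 3470.222223

L=706.948 V=3470.222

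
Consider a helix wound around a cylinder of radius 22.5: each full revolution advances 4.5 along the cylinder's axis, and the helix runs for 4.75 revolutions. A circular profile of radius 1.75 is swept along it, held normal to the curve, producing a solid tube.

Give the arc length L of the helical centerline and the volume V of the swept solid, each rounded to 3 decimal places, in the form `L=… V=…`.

2πR = 2π·22.5 = 141.371669
per-turn = √(141.371669² + 4.5²) = √(19985.9489 + 20.25) = √20006.1989 = 141.443271
L = 4.75 × 141.443271 = 671.855537
V = π·1.75² × L = 9.621128 × 671.855537 = 6464.007787

L=671.856 V=6464.008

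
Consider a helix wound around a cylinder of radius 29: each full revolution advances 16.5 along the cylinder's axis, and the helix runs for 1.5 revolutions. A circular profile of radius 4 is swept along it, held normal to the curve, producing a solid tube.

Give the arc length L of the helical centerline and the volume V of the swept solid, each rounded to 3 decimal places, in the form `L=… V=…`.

2πR = 2π·29 = 182.212374
per-turn = √(182.212374² + 16.5²) = √(33201.3492 + 272.25) = √33473.5992 = 182.957916
L = 1.5 × 182.957916 = 274.436875
V = π·4² × L = 50.265482 × 274.436875 = 13794.701912

L=274.437 V=13794.702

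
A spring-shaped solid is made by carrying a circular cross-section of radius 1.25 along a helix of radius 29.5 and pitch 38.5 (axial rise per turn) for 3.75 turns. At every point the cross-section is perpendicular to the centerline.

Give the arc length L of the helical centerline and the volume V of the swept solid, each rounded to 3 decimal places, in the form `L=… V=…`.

L=709.913 V=3484.778

2πR = 2π·29.5 = 185.353967
per-turn = √(185.353967² + 38.5²) = √(34356.0929 + 1482.25) = √35838.3429 = 189.310176
L = 3.75 × 189.310176 = 709.913162
V = π·1.25² × L = 4.908739 × 709.913162 = 3484.778084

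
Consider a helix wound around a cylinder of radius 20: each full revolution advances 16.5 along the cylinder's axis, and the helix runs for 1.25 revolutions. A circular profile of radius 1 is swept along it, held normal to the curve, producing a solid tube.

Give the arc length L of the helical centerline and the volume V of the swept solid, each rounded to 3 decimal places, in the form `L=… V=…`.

2πR = 2π·20 = 125.663706
per-turn = √(125.663706² + 16.5²) = √(15791.3670 + 272.25) = √16063.6170 = 126.742325
L = 1.25 × 126.742325 = 158.427907
V = π·1² × L = 3.141593 × 158.427907 = 497.715948

L=158.428 V=497.716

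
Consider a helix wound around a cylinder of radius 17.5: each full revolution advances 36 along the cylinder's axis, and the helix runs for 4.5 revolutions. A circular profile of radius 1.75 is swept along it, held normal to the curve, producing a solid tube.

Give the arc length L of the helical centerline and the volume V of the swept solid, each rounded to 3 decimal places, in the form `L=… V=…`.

2πR = 2π·17.5 = 109.955743
per-turn = √(109.955743² + 36²) = √(12090.2654 + 1296) = √13386.2654 = 115.699029
L = 4.5 × 115.699029 = 520.645632
V = π·1.75² × L = 9.621128 × 520.645632 = 5009.198009

L=520.646 V=5009.198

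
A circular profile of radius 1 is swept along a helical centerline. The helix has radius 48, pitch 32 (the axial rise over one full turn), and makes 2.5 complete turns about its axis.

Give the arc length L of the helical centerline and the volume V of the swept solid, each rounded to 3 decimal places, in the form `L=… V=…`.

L=758.214 V=2382.001

2πR = 2π·48 = 301.592895
per-turn = √(301.592895² + 32²) = √(90958.2742 + 1024) = √91982.2742 = 303.285796
L = 2.5 × 303.285796 = 758.214490
V = π·1² × L = 3.141593 × 758.214490 = 2382.001073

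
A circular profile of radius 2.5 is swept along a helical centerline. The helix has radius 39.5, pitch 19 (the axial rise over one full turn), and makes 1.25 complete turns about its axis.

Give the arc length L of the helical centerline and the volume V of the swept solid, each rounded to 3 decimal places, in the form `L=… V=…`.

2πR = 2π·39.5 = 248.185820
per-turn = √(248.185820² + 19²) = √(61596.2011 + 361) = √61957.2011 = 248.912035
L = 1.25 × 248.912035 = 311.140043
V = π·2.5² × L = 19.634954 × 311.140043 = 6109.220468

L=311.140 V=6109.220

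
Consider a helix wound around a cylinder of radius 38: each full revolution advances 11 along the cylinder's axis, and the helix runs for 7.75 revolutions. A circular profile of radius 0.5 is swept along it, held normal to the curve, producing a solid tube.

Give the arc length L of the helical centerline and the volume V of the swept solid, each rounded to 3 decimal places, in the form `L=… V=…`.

L=1852.361 V=1454.841

2πR = 2π·38 = 238.761042
per-turn = √(238.761042² + 11²) = √(57006.8350 + 121) = √57127.8350 = 239.014299
L = 7.75 × 239.014299 = 1852.360816
V = π·0.5² × L = 0.785398 × 1852.360816 = 1454.840782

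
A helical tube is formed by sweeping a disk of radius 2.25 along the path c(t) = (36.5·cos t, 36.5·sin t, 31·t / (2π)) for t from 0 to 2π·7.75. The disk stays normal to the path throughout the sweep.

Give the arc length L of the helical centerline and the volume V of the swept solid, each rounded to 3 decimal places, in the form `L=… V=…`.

2πR = 2π·36.5 = 229.336264
per-turn = √(229.336264² + 31²) = √(52595.1219 + 961) = √53556.1219 = 231.421956
L = 7.75 × 231.421956 = 1793.520161
V = π·2.25² × L = 15.904313 × 1793.520161 = 28524.705673

L=1793.520 V=28524.706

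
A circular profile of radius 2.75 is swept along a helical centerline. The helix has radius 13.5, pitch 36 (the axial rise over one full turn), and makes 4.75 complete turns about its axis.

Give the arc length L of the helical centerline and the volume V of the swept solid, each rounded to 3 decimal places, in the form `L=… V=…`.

L=437.695 V=10398.886

2πR = 2π·13.5 = 84.823002
per-turn = √(84.823002² + 36²) = √(7194.9416 + 1296) = √8490.9416 = 92.146305
L = 4.75 × 92.146305 = 437.694951
V = π·2.75² × L = 23.758294 × 437.694951 = 10398.885519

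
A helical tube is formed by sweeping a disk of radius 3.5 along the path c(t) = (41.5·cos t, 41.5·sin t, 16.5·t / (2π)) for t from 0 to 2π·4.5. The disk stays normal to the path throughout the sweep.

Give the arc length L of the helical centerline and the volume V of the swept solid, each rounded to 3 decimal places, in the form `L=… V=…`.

2πR = 2π·41.5 = 260.752190
per-turn = √(260.752190² + 16.5²) = √(67991.7047 + 272.25) = √68263.9547 = 261.273716
L = 4.5 × 261.273716 = 1175.731722
V = π·3.5² × L = 38.484510 × 1175.731722 = 45247.459236

L=1175.732 V=45247.459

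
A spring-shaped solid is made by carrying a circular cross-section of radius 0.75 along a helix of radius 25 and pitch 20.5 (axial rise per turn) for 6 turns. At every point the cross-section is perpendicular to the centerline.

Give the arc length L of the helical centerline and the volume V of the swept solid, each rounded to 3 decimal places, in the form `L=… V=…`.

2πR = 2π·25 = 157.079633
per-turn = √(157.079633² + 20.5²) = √(24674.0110 + 420.25) = √25094.2610 = 158.411682
L = 6 × 158.411682 = 950.470092
V = π·0.75² × L = 1.767146 × 950.470092 = 1679.619296

L=950.470 V=1679.619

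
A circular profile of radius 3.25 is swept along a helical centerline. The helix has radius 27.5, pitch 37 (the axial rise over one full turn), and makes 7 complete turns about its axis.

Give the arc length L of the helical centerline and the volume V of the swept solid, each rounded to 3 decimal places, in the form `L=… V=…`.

L=1236.933 V=41045.235

2πR = 2π·27.5 = 172.787596
per-turn = √(172.787596² + 37²) = √(29855.5533 + 1369) = √31224.5533 = 176.704707
L = 7 × 176.704707 = 1236.932946
V = π·3.25² × L = 33.183072 × 1236.932946 = 41045.235498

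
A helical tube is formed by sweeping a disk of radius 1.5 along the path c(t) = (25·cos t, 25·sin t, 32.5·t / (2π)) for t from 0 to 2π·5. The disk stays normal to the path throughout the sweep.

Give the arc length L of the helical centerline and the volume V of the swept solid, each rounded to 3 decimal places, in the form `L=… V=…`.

L=802.033 V=5669.235

2πR = 2π·25 = 157.079633
per-turn = √(157.079633² + 32.5²) = √(24674.0110 + 1056.25) = √25730.2610 = 160.406549
L = 5 × 160.406549 = 802.032746
V = π·1.5² × L = 7.068583 × 802.032746 = 5669.235409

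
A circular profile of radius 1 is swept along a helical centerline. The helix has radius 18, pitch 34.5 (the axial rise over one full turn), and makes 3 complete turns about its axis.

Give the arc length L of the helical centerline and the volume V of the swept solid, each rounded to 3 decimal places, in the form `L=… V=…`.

L=354.727 V=1114.408

2πR = 2π·18 = 113.097336
per-turn = √(113.097336² + 34.5²) = √(12791.0073 + 1190.25) = √13981.2573 = 118.242367
L = 3 × 118.242367 = 354.727100
V = π·1² × L = 3.141593 × 354.727100 = 1114.408053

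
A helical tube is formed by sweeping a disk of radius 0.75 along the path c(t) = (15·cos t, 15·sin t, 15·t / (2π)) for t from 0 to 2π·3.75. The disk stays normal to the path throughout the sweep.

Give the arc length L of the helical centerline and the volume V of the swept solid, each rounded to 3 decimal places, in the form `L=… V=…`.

2πR = 2π·15 = 94.247780
per-turn = √(94.247780² + 15²) = √(8882.6440 + 225) = √9107.6440 = 95.433977
L = 3.75 × 95.433977 = 357.877414
V = π·0.75² × L = 1.767146 × 357.877414 = 632.421593

L=357.877 V=632.422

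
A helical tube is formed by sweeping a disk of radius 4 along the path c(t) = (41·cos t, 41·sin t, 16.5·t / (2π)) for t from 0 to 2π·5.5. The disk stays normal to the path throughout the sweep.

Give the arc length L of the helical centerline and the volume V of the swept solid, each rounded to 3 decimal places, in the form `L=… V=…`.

L=1419.762 V=71365.001

2πR = 2π·41 = 257.610598
per-turn = √(257.610598² + 16.5²) = √(66363.2200 + 272.25) = √66635.4700 = 258.138471
L = 5.5 × 258.138471 = 1419.761588
V = π·4² × L = 50.265482 × 1419.761588 = 71365.001205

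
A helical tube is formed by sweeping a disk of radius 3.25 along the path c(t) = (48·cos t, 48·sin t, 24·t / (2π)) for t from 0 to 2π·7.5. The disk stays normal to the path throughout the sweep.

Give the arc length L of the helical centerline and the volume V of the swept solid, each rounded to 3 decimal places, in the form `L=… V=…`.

2πR = 2π·48 = 301.592895
per-turn = √(301.592895² + 24²) = √(90958.2742 + 576) = √91534.2742 = 302.546317
L = 7.5 × 302.546317 = 2269.097380
V = π·3.25² × L = 33.183072 × 2269.097380 = 75295.622663

L=2269.097 V=75295.623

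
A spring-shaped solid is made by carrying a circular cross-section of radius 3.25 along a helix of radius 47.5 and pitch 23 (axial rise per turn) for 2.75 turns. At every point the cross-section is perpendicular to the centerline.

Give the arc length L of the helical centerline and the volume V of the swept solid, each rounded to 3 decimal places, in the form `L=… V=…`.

2πR = 2π·47.5 = 298.451302
per-turn = √(298.451302² + 23²) = √(89073.1797 + 529) = √89602.1797 = 299.336232
L = 2.75 × 299.336232 = 823.174638
V = π·3.25² × L = 33.183072 × 823.174638 = 27315.463603

L=823.175 V=27315.464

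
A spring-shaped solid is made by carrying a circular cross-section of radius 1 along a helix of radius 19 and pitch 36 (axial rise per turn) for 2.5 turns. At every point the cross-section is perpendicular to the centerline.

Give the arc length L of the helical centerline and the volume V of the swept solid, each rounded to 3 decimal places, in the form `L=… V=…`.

L=311.726 V=979.317

2πR = 2π·19 = 119.380521
per-turn = √(119.380521² + 36²) = √(14251.7088 + 1296) = √15547.7088 = 124.690452
L = 2.5 × 124.690452 = 311.726129
V = π·1² × L = 3.141593 × 311.726129 = 979.316518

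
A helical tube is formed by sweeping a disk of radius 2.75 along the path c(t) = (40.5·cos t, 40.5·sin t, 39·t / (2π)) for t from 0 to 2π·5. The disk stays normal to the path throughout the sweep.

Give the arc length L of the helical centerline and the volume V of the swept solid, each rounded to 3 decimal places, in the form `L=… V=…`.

2πR = 2π·40.5 = 254.469005
per-turn = √(254.469005² + 39²) = √(64754.4745 + 1521) = √66275.4745 = 257.440235
L = 5 × 257.440235 = 1287.201174
V = π·2.75² × L = 23.758294 × 1287.201174 = 30581.704495

L=1287.201 V=30581.704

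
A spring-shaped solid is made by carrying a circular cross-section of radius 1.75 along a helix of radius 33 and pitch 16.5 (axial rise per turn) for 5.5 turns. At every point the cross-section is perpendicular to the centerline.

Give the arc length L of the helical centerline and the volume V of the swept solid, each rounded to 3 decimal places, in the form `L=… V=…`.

L=1144.003 V=11006.601

2πR = 2π·33 = 207.345115
per-turn = √(207.345115² + 16.5²) = √(42991.9968 + 272.25) = √43264.2468 = 208.000593
L = 5.5 × 208.000593 = 1144.003263
V = π·1.75² × L = 9.621128 × 1144.003263 = 11006.601252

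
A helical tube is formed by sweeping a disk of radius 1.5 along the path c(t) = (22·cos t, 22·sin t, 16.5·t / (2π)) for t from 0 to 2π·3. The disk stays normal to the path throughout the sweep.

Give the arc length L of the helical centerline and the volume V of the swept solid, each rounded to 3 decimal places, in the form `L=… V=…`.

2πR = 2π·22 = 138.230077
per-turn = √(138.230077² + 16.5²) = √(19107.5541 + 272.25) = √19379.8041 = 139.211365
L = 3 × 139.211365 = 417.634095
V = π·1.5² × L = 7.068583 × 417.634095 = 2952.081459

L=417.634 V=2952.081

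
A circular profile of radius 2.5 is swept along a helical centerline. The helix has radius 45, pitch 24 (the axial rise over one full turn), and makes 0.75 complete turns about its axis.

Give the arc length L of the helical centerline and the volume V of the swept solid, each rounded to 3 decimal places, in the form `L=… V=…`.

2πR = 2π·45 = 282.743339
per-turn = √(282.743339² + 24²) = √(79943.7956 + 576) = √80519.7956 = 283.760102
L = 0.75 × 283.760102 = 212.820077
V = π·2.5² × L = 19.634954 × 212.820077 = 4178.712435

L=212.820 V=4178.712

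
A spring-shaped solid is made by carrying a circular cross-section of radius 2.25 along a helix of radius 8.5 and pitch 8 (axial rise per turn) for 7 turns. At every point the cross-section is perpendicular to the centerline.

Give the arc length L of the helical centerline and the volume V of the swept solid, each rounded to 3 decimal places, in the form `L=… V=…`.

L=378.020 V=6012.156

2πR = 2π·8.5 = 53.407075
per-turn = √(53.407075² + 8²) = √(2852.3157 + 64) = √2916.3157 = 54.002923
L = 7 × 54.002923 = 378.020460
V = π·2.25² × L = 15.904313 × 378.020460 = 6012.155639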